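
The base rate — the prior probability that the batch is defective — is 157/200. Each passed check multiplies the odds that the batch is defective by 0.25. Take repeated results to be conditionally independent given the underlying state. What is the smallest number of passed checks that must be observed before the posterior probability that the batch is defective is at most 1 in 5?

2

Prior odds: 0.785 ÷ 0.215 = 157/43.
Likelihood ratio per passed check = 0.25.
Target odds: 0.2 ÷ 0.8 = 0.25.
Require 0.25ⁿ ≤ 0.25 ÷ (157/43) = 43/628.
0.25¹ = 0.25 is still above 43/628 but 0.25² = 0.0625 is at or below it, so n = 2.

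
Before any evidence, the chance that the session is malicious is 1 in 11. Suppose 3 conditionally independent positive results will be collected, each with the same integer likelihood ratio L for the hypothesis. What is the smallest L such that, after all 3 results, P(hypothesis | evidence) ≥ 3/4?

4

Prior odds = (1/11)/(10/11) = 0.1.
Target odds = 0.75/0.25 = 3.
Need L³ ≥ 3 ÷ 0.1 = 30.
3³ = 27 < 30 ≤ 64 = 4³, so L = 4.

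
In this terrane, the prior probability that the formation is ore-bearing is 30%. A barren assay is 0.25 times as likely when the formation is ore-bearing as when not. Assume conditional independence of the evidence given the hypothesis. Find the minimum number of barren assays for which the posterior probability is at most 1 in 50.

Prior odds: 0.3 ÷ 0.7 = 3/7.
Likelihood ratio per barren assay = 0.25.
Target odds: 0.02 ÷ 0.98 = 1/49.
Require 0.25ⁿ ≤ 1/49 ÷ (3/7) = 1/21.
0.25² = 0.0625 is still above 1/21 but 0.25³ = 0.015625 is at or below it, so n = 3.

3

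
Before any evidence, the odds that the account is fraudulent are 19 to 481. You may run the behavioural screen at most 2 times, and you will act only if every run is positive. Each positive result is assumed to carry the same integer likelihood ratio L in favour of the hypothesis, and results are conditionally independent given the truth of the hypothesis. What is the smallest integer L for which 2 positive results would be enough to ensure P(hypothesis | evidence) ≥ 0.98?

Prior odds = 19/481.
Target odds = 0.98/0.02 = 49.
Need L² ≥ 49 ÷ (19/481) = 23569/19.
35² = 1225 < 23569/19 ≤ 1296 = 36², so L = 36.

36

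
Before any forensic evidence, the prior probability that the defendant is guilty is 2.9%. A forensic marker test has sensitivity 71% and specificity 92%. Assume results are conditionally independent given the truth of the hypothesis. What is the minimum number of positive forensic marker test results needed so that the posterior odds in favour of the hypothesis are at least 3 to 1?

Prior odds = 0.029/0.971 = 29/971.
False-positive rate = 1 − 0.92 = 0.08; likelihood ratio of a positive = 0.71/0.08 = 8.875.
Target odds = 3.
Need (29/971) × 8.875ⁿ ≥ 3, i.e. 8.875ⁿ ≥ 2913/29.
8.875² = 78.765625 falls short of 2913/29 but 8.875³ = 357911/512 reaches it, so n = 3.

3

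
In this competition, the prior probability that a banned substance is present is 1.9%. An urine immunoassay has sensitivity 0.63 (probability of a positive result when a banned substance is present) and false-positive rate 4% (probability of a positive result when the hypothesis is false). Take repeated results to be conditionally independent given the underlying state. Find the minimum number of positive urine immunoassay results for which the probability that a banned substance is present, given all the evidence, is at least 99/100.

4

Prior odds = 0.019/0.981 = 19/981.
Likelihood ratio of a positive result = 0.63/0.04 = 15.75.
Target posterior odds = 0.99/0.01 = 99.
Require 15.75ⁿ ≥ 99 ÷ (19/981) = 97119/19.
15.75³ = 3906.984375 falls short of 97119/19 but 15.75⁴ = 15752961/256 reaches it, so n = 4.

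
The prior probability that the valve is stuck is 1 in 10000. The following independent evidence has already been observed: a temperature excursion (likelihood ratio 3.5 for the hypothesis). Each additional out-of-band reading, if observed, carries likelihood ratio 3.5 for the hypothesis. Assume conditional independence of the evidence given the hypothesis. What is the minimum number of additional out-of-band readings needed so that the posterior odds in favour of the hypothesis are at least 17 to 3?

Prior odds = 0.0001/0.9999 = 1/9999.
Bayes factor of the evidence already in hand = 3.5.
Odds after that evidence = (1/9999) × 3.5 = 7/19998.
Target odds = 17/3.
Need 3.5ⁿ ≥ 17/3 ÷ (7/19998) = 113322/7.
3.5⁷ = 823543/128 falls short of 113322/7 but 3.5⁸ = 5764801/256 reaches it, so n = 8.

8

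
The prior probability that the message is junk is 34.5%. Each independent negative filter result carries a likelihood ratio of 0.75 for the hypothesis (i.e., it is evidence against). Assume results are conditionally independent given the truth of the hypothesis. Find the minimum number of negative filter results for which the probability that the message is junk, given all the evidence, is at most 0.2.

3

Prior odds: 0.345 ÷ 0.655 = 69/131.
Likelihood ratio per negative filter result = 0.75.
Target odds: 0.2 ÷ 0.8 = 0.25.
Require 0.75ⁿ ≤ 0.25 ÷ (69/131) = 131/276.
0.75² = 0.5625 is still above 131/276 but 0.75³ = 0.421875 is at or below it, so n = 3.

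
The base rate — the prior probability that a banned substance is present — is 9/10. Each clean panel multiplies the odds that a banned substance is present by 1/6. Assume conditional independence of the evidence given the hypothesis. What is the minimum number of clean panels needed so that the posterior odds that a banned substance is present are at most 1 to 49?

4

Prior odds = 0.9/0.1 = 9.
Likelihood ratio per clean panel = 1/6.
Target odds = 1/49.
Need 9 × (1/6)ⁿ ≤ 1/49, i.e. (1/6)ⁿ ≤ 1/441.
(1/6)³ = 1/216 is still above 1/441 but (1/6)⁴ = 1/1296 is at or below it, so n = 4.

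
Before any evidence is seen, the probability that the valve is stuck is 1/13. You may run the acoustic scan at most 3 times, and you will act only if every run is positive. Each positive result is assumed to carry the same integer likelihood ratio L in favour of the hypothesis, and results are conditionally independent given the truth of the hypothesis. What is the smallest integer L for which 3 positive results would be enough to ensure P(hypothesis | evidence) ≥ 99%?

11

Prior odds = (1/13)/(12/13) = 1/12.
Target odds = 0.99/0.01 = 99.
Need L³ ≥ 99 ÷ (1/12) = 1188.
10³ = 1000 < 1188 ≤ 1331 = 11³, so L = 11.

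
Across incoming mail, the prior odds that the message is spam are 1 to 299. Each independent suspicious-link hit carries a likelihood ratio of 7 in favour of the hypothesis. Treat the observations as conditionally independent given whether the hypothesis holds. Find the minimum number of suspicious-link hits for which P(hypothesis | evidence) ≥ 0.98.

Prior odds = 1/299.
Likelihood ratio per suspicious-link hit = 7.
Target posterior odds = 0.98/0.02 = 49.
Require 7ⁿ ≥ 49 ÷ (1/299) = 14651.
7⁴ = 2401 falls short of 14651 but 7⁵ = 16807 reaches it, so n = 5.

5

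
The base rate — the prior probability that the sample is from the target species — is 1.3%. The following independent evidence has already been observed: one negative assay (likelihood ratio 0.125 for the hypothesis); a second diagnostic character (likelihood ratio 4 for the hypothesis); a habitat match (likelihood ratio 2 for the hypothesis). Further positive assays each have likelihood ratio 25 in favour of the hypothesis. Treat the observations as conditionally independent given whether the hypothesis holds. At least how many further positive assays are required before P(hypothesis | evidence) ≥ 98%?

Prior odds = 0.013/0.987 = 13/987.
Combined Bayes factor of the evidence already in hand = 0.125 × 4 × 2 = 1.
Odds after that evidence = (13/987) × 1 = 13/987.
Target odds = 0.98/0.02 = 49.
Need 25ⁿ ≥ 49 ÷ (13/987) = 48363/13.
25² = 625 falls short of 48363/13 but 25³ = 15625 reaches it, so n = 3.

3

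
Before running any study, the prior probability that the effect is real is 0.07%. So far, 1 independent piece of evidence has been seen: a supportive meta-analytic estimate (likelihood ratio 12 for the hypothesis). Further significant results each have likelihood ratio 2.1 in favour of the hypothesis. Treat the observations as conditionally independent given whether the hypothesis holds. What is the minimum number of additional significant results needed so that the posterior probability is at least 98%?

12

Prior odds = 0.0007/0.9993 = 7/9993.
Bayes factor of the evidence already in hand = 12.
Odds after that evidence = (7/9993) × 12 = 28/3331.
Target odds = 0.98/0.02 = 49.
Need 2.1ⁿ ≥ 49 ÷ (28/3331) = 5829.25.
2.1¹¹ ≈3502.78 falls short of 5829.25 but 2.1¹² ≈7355.83 reaches it, so n = 12.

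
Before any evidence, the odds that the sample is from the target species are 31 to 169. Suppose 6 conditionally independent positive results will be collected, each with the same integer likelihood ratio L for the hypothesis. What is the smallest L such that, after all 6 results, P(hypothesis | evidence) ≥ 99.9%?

Prior odds = 31/169.
Target odds = 0.999/0.001 = 999.
Need L⁶ ≥ 999 ÷ (31/169) = 168831/31.
4⁶ = 4096 < 168831/31 ≤ 15625 = 5⁶, so L = 5.

5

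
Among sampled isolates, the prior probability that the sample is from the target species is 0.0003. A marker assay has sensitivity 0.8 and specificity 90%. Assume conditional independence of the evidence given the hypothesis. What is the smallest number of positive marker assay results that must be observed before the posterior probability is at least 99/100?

7

Prior odds = 0.0003/0.9997 = 3/9997.
False-positive rate = 1 − 0.9 = 0.1; likelihood ratio of a positive = 0.8/0.1 = 8.
Target posterior odds = 0.99/0.01 = 99.
Need (3/9997) × 8ⁿ ≥ 99, i.e. 8ⁿ ≥ 329901.
8⁶ = 262144 falls short of 329901 but 8⁷ = 2097152 reaches it, so n = 7.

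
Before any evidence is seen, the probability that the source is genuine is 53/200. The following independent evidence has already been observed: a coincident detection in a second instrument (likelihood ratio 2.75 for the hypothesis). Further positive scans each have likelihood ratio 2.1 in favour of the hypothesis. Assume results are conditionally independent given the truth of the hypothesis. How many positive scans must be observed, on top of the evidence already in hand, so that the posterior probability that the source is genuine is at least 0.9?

Prior odds = 0.265/0.735 = 53/147.
Bayes factor of the evidence already in hand = 2.75.
Odds after that evidence = (53/147) × 2.75 = 583/588.
Target odds = 0.9/0.1 = 9.
Need 2.1ⁿ ≥ 9 ÷ (583/588) = 5292/583.
2.1² = 4.41 falls short of 5292/583 but 2.1³ = 9.261 reaches it, so n = 3.

3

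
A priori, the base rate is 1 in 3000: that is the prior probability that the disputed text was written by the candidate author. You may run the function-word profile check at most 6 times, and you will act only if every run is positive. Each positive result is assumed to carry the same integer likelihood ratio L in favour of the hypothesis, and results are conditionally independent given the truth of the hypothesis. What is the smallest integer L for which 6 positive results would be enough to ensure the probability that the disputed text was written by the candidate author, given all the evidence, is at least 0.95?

Prior odds = (1/3000)/(2999/3000) = 1/2999.
Target odds = 0.95/0.05 = 19.
Need L⁶ ≥ 19 ÷ (1/2999) = 56981.
6⁶ = 46656 < 56981 ≤ 117649 = 7⁶, so L = 7.

7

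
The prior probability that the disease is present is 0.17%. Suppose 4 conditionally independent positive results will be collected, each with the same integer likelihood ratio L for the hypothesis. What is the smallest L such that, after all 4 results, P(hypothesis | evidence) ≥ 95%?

Prior odds = 0.0017/0.9983 = 17/9983.
Target odds = 0.95/0.05 = 19.
Need L⁴ ≥ 19 ÷ (17/9983) = 189677/17.
10⁴ = 10000 < 189677/17 ≤ 14641 = 11⁴, so L = 11.

11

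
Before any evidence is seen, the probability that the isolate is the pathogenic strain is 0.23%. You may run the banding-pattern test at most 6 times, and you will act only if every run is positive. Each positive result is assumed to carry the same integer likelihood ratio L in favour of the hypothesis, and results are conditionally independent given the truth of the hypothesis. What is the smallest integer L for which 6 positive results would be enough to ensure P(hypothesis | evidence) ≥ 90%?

4

Prior odds = 0.0023/0.9977 = 23/9977.
Target odds = 0.9/0.1 = 9.
Need L⁶ ≥ 9 ÷ (23/9977) = 89793/23.
3⁶ = 729 < 89793/23 ≤ 4096 = 4⁶, so L = 4.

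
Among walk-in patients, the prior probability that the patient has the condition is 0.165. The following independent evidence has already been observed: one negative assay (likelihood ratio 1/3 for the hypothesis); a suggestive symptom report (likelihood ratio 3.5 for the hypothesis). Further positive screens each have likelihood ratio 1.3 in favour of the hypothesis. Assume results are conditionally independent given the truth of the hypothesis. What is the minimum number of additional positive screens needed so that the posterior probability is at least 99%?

24

Prior odds = 0.165/0.835 = 33/167.
Combined Bayes factor of the evidence already in hand = (1/3) × 3.5 = 7/6.
Odds after that evidence = (33/167) × 7/6 = 77/334.
Target odds = 0.99/0.01 = 99.
Need 1.3ⁿ ≥ 99 ÷ (77/334) = 3006/7.
1.3²³ ≈417.539 falls short of 3006/7 but 1.3²⁴ ≈542.801 reaches it, so n = 24.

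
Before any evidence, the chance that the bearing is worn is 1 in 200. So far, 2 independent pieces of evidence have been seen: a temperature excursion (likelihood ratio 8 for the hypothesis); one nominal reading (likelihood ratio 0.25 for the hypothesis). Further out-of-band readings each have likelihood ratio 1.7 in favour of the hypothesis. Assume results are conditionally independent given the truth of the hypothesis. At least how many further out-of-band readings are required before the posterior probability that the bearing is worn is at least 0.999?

Prior odds = 0.005/0.995 = 1/199.
Combined Bayes factor of the evidence already in hand = 8 × 0.25 = 2.
Odds after that evidence = (1/199) × 2 = 2/199.
Target odds = 0.999/0.001 = 999.
Need 1.7ⁿ ≥ 999 ÷ (2/199) = 99400.5.
1.7²¹ ≈69091.9 falls short of 99400.5 but 1.7²² ≈117456 reaches it, so n = 22.

22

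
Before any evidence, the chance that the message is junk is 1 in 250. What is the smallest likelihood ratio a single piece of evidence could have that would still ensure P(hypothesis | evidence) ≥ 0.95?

4731

Prior odds = 0.004/0.996 = 1/249.
Target odds = 0.95/0.05 = 19.
Required Bayes factor = 19 ÷ (1/249) = 4731.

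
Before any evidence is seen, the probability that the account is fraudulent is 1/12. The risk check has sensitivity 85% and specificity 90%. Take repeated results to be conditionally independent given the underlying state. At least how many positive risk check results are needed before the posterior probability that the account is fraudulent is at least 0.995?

4

Prior odds = (1/12)/(11/12) = 1/11.
False-positive rate = 1 − 0.9 = 0.1; likelihood ratio of a positive = 0.85/0.1 = 8.5.
Target posterior odds = 0.995/0.005 = 199.
Need (1/11) × 8.5ⁿ ≥ 199, i.e. 8.5ⁿ ≥ 2189.
8.5³ = 614.125 falls short of 2189 but 8.5⁴ = 5220.0625 reaches it, so n = 4.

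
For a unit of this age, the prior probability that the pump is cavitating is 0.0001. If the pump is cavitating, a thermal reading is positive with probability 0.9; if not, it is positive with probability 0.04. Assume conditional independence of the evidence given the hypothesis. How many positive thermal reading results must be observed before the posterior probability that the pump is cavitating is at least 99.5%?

5

Prior odds: 0.0001 ÷ 0.9999 = 1/9999.
Likelihood ratio of a positive = 0.9/0.04 = 22.5.
Target odds: 0.995 ÷ 0.005 = 199.
Require 22.5ⁿ ≥ 199 ÷ (1/9999) = 1989801.
22.5⁴ = 256289.0625 falls short of 1989801 but 22.5⁵ = 184528125/32 reaches it, so n = 5.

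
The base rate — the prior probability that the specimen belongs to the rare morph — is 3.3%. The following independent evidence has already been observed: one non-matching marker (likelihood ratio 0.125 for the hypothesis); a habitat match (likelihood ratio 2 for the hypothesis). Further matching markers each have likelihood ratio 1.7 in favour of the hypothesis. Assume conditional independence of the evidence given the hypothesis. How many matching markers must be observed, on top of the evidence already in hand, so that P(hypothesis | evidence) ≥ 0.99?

Prior odds = 0.033/0.967 = 33/967.
Combined Bayes factor of the evidence already in hand = 0.125 × 2 = 0.25.
Odds after that evidence = (33/967) × 0.25 = 33/3868.
Target odds = 0.99/0.01 = 99.
Need 1.7ⁿ ≥ 99 ÷ (33/3868) = 11604.
1.7¹⁷ ≈8272.4 falls short of 11604 but 1.7¹⁸ ≈14063.1 reaches it, so n = 18.

18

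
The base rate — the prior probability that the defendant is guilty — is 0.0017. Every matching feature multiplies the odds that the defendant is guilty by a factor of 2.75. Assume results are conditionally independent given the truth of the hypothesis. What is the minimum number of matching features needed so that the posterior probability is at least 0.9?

Prior odds = 0.0017/0.9983 = 17/9983.
Likelihood ratio per matching feature = 2.75.
Target posterior odds = 0.9/0.1 = 9.
Need (17/9983) × 2.75ⁿ ≥ 9, i.e. 2.75ⁿ ≥ 89847/17.
2.75⁸ = 214358881/65536 falls short of 89847/17 but 2.75⁹ ≈8994.86 reaches it, so n = 9.

9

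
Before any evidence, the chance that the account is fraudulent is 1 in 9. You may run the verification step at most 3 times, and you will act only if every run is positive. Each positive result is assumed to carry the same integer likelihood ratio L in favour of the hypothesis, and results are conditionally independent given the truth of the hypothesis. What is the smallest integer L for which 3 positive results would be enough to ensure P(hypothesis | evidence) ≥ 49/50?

8

Prior odds = (1/9)/(8/9) = 0.125.
Target odds = 0.98/0.02 = 49.
Need L³ ≥ 49 ÷ 0.125 = 392.
7³ = 343 < 392 ≤ 512 = 8³, so L = 8.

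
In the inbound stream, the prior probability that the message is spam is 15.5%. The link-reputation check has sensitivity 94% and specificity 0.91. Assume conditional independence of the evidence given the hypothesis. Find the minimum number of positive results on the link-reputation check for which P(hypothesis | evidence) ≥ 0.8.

2

Prior odds: 0.155 ÷ 0.845 = 31/169.
False-positive rate = 1 − 0.91 = 0.09; likelihood ratio of a positive = 0.94/0.09 = 94/9.
Target odds: 0.8 ÷ 0.2 = 4.
Need (31/169) × (94/9)ⁿ ≥ 4, i.e. (94/9)ⁿ ≥ 676/31.
(94/9)¹ = 94/9 falls short of 676/31 but (94/9)² = 8836/81 reaches it, so n = 2.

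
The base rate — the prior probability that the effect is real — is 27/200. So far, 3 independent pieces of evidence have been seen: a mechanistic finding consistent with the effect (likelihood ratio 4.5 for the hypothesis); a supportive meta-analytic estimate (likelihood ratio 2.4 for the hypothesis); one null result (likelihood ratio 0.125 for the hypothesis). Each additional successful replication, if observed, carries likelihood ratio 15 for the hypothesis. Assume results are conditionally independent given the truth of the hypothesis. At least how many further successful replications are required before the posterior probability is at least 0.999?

4

Prior odds = 0.135/0.865 = 27/173.
Combined Bayes factor of the evidence already in hand = 4.5 × 2.4 × 0.125 = 1.35.
Odds after that evidence = (27/173) × 1.35 = 729/3460.
Target odds = 0.999/0.001 = 999.
Need 15ⁿ ≥ 999 ÷ (729/3460) = 128020/27.
15³ = 3375 falls short of 128020/27 but 15⁴ = 50625 reaches it, so n = 4.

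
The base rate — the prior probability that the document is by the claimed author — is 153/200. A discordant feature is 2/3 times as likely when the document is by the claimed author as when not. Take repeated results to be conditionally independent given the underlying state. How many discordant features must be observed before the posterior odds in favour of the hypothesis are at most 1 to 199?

16

Prior odds = 0.765/0.235 = 153/47.
Likelihood ratio per discordant feature = 2/3.
Target odds = 1/199.
Require (2/3)ⁿ ≤ 1/199 ÷ (153/47) = 47/30447.
(2/3)¹⁵ = 32768/14348907 is still above 47/30447 but (2/3)¹⁶ = 65536/43046721 is at or below it, so n = 16.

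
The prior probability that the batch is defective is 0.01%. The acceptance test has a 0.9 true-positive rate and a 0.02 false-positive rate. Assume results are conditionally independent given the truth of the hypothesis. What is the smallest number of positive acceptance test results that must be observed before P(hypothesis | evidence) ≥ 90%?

3

Prior odds: 0.0001 ÷ 0.9999 = 1/9999.
Likelihood ratio of a positive result = 0.9/0.02 = 45.
Target posterior odds = 0.9/0.1 = 9.
Require 45ⁿ ≥ 9 ÷ (1/9999) = 89991.
45² = 2025 falls short of 89991 but 45³ = 91125 reaches it, so n = 3.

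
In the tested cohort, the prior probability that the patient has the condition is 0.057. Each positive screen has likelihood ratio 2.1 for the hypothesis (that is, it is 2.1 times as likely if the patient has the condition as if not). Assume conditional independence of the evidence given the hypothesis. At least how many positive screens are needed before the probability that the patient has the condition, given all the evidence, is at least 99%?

10

Prior odds: 0.057 ÷ 0.943 = 57/943.
Likelihood ratio per positive screen = 2.1.
Target posterior odds = 0.99/0.01 = 99.
Need (57/943) × 2.1ⁿ ≥ 99, i.e. 2.1ⁿ ≥ 31119/19.
2.1⁹ ≈794.28 falls short of 31119/19 but 2.1¹⁰ ≈1667.99 reaches it, so n = 10.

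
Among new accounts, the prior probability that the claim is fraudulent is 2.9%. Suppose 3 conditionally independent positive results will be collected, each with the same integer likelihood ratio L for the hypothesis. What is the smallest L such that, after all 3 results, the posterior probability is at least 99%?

Prior odds = 0.029/0.971 = 29/971.
Target odds = 0.99/0.01 = 99.
Need L³ ≥ 99 ÷ (29/971) = 96129/29.
14³ = 2744 < 96129/29 ≤ 3375 = 15³, so L = 15.

15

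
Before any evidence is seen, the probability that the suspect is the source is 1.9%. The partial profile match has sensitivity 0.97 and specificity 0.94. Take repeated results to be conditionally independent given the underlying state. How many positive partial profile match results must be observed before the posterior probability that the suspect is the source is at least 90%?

Prior odds = 0.019/0.981 = 19/981.
False-positive rate = 1 − 0.94 = 0.06; likelihood ratio of a positive = 0.97/0.06 = 97/6.
Target odds: 0.9 ÷ 0.1 = 9.
Need (19/981) × (97/6)ⁿ ≥ 9, i.e. (97/6)ⁿ ≥ 8829/19.
(97/6)² = 9409/36 falls short of 8829/19 but (97/6)³ = 912673/216 reaches it, so n = 3.

3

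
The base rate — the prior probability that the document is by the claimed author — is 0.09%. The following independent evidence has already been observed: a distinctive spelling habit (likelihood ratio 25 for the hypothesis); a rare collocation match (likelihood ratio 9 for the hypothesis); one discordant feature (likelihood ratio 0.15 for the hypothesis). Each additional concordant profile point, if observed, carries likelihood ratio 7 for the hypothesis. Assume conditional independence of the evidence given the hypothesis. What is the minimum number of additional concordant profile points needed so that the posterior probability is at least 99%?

Prior odds = 0.0009/0.9991 = 9/9991.
Combined Bayes factor of the evidence already in hand = 25 × 9 × 0.15 = 33.75.
Odds after that evidence = (9/9991) × 33.75 = 1215/39964.
Target odds = 0.99/0.01 = 99.
Need 7ⁿ ≥ 99 ÷ (1215/39964) = 439604/135.
7⁴ = 2401 falls short of 439604/135 but 7⁵ = 16807 reaches it, so n = 5.

5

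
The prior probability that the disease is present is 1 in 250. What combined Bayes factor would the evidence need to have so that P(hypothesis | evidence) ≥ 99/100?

Prior odds = 0.004/0.996 = 1/249.
Target odds = 0.99/0.01 = 99.
Required Bayes factor = 99 ÷ (1/249) = 24651.

24651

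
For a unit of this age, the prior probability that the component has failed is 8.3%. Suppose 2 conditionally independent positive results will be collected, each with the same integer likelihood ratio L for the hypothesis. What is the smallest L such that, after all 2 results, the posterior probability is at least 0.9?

10

Prior odds = 0.083/0.917 = 83/917.
Target odds = 0.9/0.1 = 9.
Need L² ≥ 9 ÷ (83/917) = 8253/83.
9² = 81 < 8253/83 ≤ 100 = 10², so L = 10.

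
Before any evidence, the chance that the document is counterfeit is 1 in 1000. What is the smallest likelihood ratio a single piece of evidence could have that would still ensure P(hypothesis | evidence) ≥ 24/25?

Prior odds = 0.001/0.999 = 1/999.
Target odds = 0.96/0.04 = 24.
Required Bayes factor = 24 ÷ (1/999) = 23976.

23976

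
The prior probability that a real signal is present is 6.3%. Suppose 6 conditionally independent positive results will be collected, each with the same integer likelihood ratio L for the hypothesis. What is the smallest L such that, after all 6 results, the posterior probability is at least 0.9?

3

Prior odds = 0.063/0.937 = 63/937.
Target odds = 0.9/0.1 = 9.
Need L⁶ ≥ 9 ÷ (63/937) = 937/7.
2⁶ = 64 < 937/7 ≤ 729 = 3⁶, so L = 3.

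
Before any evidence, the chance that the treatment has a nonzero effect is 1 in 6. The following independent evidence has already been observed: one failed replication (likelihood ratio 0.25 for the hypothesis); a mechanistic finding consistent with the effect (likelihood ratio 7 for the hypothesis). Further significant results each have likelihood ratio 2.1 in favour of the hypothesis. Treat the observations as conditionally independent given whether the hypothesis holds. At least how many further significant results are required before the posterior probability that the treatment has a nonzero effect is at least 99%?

8

Prior odds = (1/6)/(5/6) = 0.2.
Combined Bayes factor of the evidence already in hand = 0.25 × 7 = 1.75.
Odds after that evidence = 0.2 × 1.75 = 0.35.
Target odds = 0.99/0.01 = 99.
Need 2.1ⁿ ≥ 99 ÷ 0.35 = 1980/7.
2.1⁷ ≈180.109 falls short of 1980/7 but 2.1⁸ ≈378.229 reaches it, so n = 8.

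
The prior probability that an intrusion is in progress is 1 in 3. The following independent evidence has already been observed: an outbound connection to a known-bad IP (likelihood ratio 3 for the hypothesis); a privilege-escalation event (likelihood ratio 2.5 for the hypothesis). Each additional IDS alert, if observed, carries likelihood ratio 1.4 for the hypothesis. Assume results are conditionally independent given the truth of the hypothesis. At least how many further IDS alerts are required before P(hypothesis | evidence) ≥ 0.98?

8

Prior odds = (1/3)/(2/3) = 0.5.
Combined Bayes factor of the evidence already in hand = 3 × 2.5 = 7.5.
Odds after that evidence = 0.5 × 7.5 = 3.75.
Target odds = 0.98/0.02 = 49.
Need 1.4ⁿ ≥ 49 ÷ 3.75 = 196/15.
1.4⁷ = 823543/78125 falls short of 196/15 but 1.4⁸ = 5764801/390625 reaches it, so n = 8.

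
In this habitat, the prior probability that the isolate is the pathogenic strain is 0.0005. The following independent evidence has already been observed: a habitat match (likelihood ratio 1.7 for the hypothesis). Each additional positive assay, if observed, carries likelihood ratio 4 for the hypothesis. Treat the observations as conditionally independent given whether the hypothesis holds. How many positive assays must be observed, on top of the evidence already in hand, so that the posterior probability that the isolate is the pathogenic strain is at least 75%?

Prior odds = 0.0005/0.9995 = 1/1999.
Bayes factor of the evidence already in hand = 1.7.
Odds after that evidence = (1/1999) × 1.7 = 17/19990.
Target odds = 0.75/0.25 = 3.
Need 4ⁿ ≥ 3 ÷ (17/19990) = 59970/17.
4⁵ = 1024 falls short of 59970/17 but 4⁶ = 4096 reaches it, so n = 6.

6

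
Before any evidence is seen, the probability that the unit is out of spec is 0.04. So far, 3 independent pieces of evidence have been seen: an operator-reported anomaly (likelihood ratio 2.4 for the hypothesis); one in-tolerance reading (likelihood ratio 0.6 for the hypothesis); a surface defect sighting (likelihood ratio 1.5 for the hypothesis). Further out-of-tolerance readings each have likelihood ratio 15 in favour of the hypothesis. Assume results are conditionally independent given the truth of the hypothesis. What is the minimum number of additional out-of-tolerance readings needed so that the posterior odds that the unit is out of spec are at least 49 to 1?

3

Prior odds = 0.04/0.96 = 1/24.
Combined Bayes factor of the evidence already in hand = 2.4 × 0.6 × 1.5 = 2.16.
Odds after that evidence = (1/24) × 2.16 = 0.09.
Target odds = 49.
Need 15ⁿ ≥ 49 ÷ 0.09 = 4900/9.
15² = 225 falls short of 4900/9 but 15³ = 3375 reaches it, so n = 3.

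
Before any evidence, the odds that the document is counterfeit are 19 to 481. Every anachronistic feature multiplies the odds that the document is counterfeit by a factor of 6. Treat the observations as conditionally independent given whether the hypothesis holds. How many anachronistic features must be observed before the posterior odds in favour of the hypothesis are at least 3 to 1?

3

Prior odds = 19/481.
Likelihood ratio per anachronistic feature = 6.
Target odds = 3.
Require 6ⁿ ≥ 3 ÷ (19/481) = 1443/19.
6² = 36 falls short of 1443/19 but 6³ = 216 reaches it, so n = 3.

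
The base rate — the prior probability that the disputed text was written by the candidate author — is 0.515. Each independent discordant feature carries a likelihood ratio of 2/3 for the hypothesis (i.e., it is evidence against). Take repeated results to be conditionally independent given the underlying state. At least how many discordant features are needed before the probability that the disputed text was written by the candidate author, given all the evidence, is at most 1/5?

4

Prior odds: 0.515 ÷ 0.485 = 103/97.
Likelihood ratio per discordant feature = 2/3.
Target posterior odds = 0.2/0.8 = 0.25.
Require (2/3)ⁿ ≤ 0.25 ÷ (103/97) = 97/412.
(2/3)³ = 8/27 is still above 97/412 but (2/3)⁴ = 16/81 is at or below it, so n = 4.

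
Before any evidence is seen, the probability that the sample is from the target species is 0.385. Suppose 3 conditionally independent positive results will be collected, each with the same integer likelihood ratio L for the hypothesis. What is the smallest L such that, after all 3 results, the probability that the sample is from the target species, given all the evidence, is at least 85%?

Prior odds = 0.385/0.615 = 77/123.
Target odds = 0.85/0.15 = 17/3.
Need L³ ≥ 17/3 ÷ (77/123) = 697/77.
2³ = 8 < 697/77 ≤ 27 = 3³, so L = 3.

3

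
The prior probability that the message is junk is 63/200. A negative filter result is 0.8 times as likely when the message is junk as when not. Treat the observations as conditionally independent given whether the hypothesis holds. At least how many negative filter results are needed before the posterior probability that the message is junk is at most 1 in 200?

21

Prior odds: 0.315 ÷ 0.685 = 63/137.
Likelihood ratio per negative filter result = 0.8.
Target odds: 0.005 ÷ 0.995 = 1/199.
Require 0.8ⁿ ≤ 1/199 ÷ (63/137) = 137/12537.
0.8²⁰ ≈0.0115292 is still above 137/12537 but 0.8²¹ ≈0.00922337 is at or below it, so n = 21.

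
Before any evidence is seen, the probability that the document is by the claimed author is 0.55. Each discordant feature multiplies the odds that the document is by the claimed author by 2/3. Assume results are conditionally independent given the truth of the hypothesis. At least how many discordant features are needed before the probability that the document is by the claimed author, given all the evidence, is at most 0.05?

8

Prior odds = 0.55/0.45 = 11/9.
Likelihood ratio per discordant feature = 2/3.
Target odds: 0.05 ÷ 0.95 = 1/19.
Need (11/9) × (2/3)ⁿ ≤ 1/19, i.e. (2/3)ⁿ ≤ 9/209.
(2/3)⁷ = 128/2187 is still above 9/209 but (2/3)⁸ = 256/6561 is at or below it, so n = 8.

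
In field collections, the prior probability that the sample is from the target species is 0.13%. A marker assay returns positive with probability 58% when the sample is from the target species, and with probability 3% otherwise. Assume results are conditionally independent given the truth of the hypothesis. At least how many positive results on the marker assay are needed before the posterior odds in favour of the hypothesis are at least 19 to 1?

Prior odds: 0.0013 ÷ 0.9987 = 13/9987.
Likelihood ratio of a positive result = 0.58/0.03 = 58/3.
Target odds = 19.
Need (13/9987) × (58/3)ⁿ ≥ 19, i.e. (58/3)ⁿ ≥ 189753/13.
(58/3)³ = 195112/27 falls short of 189753/13 but (58/3)⁴ = 11316496/81 reaches it, so n = 4.

4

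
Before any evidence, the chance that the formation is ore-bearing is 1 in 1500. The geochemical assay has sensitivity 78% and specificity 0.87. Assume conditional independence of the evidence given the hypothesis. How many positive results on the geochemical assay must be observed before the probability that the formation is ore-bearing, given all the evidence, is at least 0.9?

6

Prior odds = (1/1500)/(1499/1500) = 1/1499.
False-positive rate = 1 − 0.87 = 0.13; likelihood ratio of a positive = 0.78/0.13 = 6.
Target odds: 0.9 ÷ 0.1 = 9.
Need (1/1499) × 6ⁿ ≥ 9, i.e. 6ⁿ ≥ 13491.
6⁵ = 7776 falls short of 13491 but 6⁶ = 46656 reaches it, so n = 6.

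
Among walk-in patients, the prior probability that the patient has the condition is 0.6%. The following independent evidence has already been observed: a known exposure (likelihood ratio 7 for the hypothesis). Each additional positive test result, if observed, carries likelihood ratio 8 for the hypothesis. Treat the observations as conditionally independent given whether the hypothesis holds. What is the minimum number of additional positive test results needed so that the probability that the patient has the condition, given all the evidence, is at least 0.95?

Prior odds = 0.006/0.994 = 3/497.
Bayes factor of the evidence already in hand = 7.
Odds after that evidence = (3/497) × 7 = 3/71.
Target odds = 0.95/0.05 = 19.
Need 8ⁿ ≥ 19 ÷ (3/71) = 1349/3.
8² = 64 falls short of 1349/3 but 8³ = 512 reaches it, so n = 3.

3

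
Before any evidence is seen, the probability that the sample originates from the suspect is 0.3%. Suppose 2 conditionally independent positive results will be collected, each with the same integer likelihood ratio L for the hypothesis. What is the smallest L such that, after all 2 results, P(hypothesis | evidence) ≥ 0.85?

Prior odds = 0.003/0.997 = 3/997.
Target odds = 0.85/0.15 = 17/3.
Need L² ≥ 17/3 ÷ (3/997) = 16949/9.
43² = 1849 < 16949/9 ≤ 1936 = 44², so L = 44.

44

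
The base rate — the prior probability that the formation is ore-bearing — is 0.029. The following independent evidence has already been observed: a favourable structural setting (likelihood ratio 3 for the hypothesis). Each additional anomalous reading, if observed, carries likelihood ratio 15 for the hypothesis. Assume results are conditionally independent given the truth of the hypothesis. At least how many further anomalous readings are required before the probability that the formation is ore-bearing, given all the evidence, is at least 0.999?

Prior odds = 0.029/0.971 = 29/971.
Bayes factor of the evidence already in hand = 3.
Odds after that evidence = (29/971) × 3 = 87/971.
Target odds = 0.999/0.001 = 999.
Need 15ⁿ ≥ 999 ÷ (87/971) = 323343/29.
15³ = 3375 falls short of 323343/29 but 15⁴ = 50625 reaches it, so n = 4.

4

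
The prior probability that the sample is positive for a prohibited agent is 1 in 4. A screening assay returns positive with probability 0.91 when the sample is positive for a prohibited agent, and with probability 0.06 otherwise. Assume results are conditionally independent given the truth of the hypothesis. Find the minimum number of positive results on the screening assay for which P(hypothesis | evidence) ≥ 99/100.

Prior odds: 0.25 ÷ 0.75 = 1/3.
Likelihood ratio of a positive result = 0.91/0.06 = 91/6.
Target odds: 0.99 ÷ 0.01 = 99.
Need (1/3) × (91/6)ⁿ ≥ 99, i.e. (91/6)ⁿ ≥ 297.
(91/6)² = 8281/36 falls short of 297 but (91/6)³ = 753571/216 reaches it, so n = 3.

3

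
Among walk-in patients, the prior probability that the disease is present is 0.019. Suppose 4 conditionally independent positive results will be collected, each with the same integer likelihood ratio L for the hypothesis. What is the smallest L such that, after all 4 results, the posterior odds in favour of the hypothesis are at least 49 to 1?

8

Prior odds = 0.019/0.981 = 19/981.
Target odds = 49.
Need L⁴ ≥ 49 ÷ (19/981) = 48069/19.
7⁴ = 2401 < 48069/19 ≤ 4096 = 8⁴, so L = 8.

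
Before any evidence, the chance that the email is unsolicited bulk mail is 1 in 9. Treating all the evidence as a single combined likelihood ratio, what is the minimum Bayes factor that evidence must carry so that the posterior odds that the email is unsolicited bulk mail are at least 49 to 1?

Prior odds = (1/9)/(8/9) = 0.125.
Target odds = 49.
Required Bayes factor = 49 ÷ 0.125 = 392.

392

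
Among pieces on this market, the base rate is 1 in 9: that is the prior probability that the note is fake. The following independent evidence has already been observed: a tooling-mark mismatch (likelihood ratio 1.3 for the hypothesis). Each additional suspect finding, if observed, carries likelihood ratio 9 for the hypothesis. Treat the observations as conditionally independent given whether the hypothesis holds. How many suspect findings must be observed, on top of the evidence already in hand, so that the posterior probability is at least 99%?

Prior odds = (1/9)/(8/9) = 0.125.
Bayes factor of the evidence already in hand = 1.3.
Odds after that evidence = 0.125 × 1.3 = 0.1625.
Target odds = 0.99/0.01 = 99.
Need 9ⁿ ≥ 99 ÷ 0.1625 = 7920/13.
9² = 81 falls short of 7920/13 but 9³ = 729 reaches it, so n = 3.

3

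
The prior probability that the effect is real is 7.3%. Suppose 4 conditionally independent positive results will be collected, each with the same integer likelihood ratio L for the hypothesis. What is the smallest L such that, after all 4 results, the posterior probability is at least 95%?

Prior odds = 0.073/0.927 = 73/927.
Target odds = 0.95/0.05 = 19.
Need L⁴ ≥ 19 ÷ (73/927) = 17613/73.
3⁴ = 81 < 17613/73 ≤ 256 = 4⁴, so L = 4.

4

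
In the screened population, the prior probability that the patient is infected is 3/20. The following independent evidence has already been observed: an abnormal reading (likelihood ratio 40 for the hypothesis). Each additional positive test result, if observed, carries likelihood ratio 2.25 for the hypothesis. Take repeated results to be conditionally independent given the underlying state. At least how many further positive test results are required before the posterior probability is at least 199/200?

Prior odds = 0.15/0.85 = 3/17.
Bayes factor of the evidence already in hand = 40.
Odds after that evidence = (3/17) × 40 = 120/17.
Target odds = 0.995/0.005 = 199.
Need 2.25ⁿ ≥ 199 ÷ (120/17) = 3383/120.
2.25⁴ = 25.62890625 falls short of 3383/120 but 2.25⁵ = 59049/1024 reaches it, so n = 5.

5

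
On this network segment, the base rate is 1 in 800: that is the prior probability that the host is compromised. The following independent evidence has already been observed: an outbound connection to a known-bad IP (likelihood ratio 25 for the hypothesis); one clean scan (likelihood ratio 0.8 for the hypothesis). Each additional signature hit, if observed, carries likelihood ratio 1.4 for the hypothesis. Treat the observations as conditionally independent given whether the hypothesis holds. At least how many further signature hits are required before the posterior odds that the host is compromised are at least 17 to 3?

17

Prior odds = 0.00125/0.99875 = 1/799.
Combined Bayes factor of the evidence already in hand = 25 × 0.8 = 20.
Odds after that evidence = (1/799) × 20 = 20/799.
Target odds = 17/3.
Need 1.4ⁿ ≥ 17/3 ÷ (20/799) = 13583/60.
1.4¹⁶ ≈217.795 falls short of 13583/60 but 1.4¹⁷ ≈304.913 reaches it, so n = 17.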